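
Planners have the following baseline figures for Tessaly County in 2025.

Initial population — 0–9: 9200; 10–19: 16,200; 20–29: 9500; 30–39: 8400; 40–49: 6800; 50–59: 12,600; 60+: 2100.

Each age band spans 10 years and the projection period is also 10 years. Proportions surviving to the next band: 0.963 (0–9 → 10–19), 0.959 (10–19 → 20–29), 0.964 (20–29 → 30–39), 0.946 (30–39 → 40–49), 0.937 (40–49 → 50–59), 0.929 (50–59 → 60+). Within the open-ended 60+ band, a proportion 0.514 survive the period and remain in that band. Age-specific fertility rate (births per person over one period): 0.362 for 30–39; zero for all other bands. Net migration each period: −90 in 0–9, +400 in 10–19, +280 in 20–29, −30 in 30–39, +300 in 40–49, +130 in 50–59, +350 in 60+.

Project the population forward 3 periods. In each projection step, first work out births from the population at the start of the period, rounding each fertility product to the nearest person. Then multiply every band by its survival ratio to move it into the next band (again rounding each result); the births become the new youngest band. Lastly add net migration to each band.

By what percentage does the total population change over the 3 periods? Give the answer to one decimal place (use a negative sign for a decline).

-9.4

Call the bands 1 to 7, youngest first.
Period 1:
Births: 8400 * 0.362 = 3041
Band 2: 9200 * 0.963 = 8860
Band 3: 16200 * 0.959 = 15536
Band 4: 9500 * 0.964 = 9158
Band 5: 8400 * 0.946 = 7946
Band 6: 6800 * 0.937 = 6372
Band 7: 12600 * 0.929 + 2100 * 0.514 = 11705 + 1079 = 12784
Net migration: Band 1 − 90 → 2951; Band 2 + 400 → 9260; Band 3 + 280 → 15816; Band 4 − 30 → 9128; Band 5 + 300 → 8246; Band 6 + 130 → 6502; Band 7 + 350 → 13134
Population now: 0–9=2951, 10–19=9260, 20–29=15816, 30–39=9128, 40–49=8246, 50–59=6502, 60+=13134
Period 2:
Births: 9128 * 0.362 = 3304
Band 2: 2951 * 0.963 = 2842
Band 3: 9260 * 0.959 = 8880
Band 4: 15816 * 0.964 = 15247
Band 5: 9128 * 0.946 = 8635
Band 6: 8246 * 0.937 = 7727
Band 7: 6502 * 0.929 + 13134 * 0.514 = 6040 + 6751 = 12791
Net migration: Band 1 − 90 → 3214; Band 2 + 400 → 3242; Band 3 + 280 → 9160; Band 4 − 30 → 15217; Band 5 + 300 → 8935; Band 6 + 130 → 7857; Band 7 + 350 → 13141
Population now: 0–9=3214, 10–19=3242, 20–29=9160, 30–39=15217, 40–49=8935, 50–59=7857, 60+=13141
Period 3:
Births: 15217 * 0.362 = 5509
Band 2: 3214 * 0.963 = 3095
Band 3: 3242 * 0.959 = 3109
Band 4: 9160 * 0.964 = 8830
Band 5: 15217 * 0.946 = 14395
Band 6: 8935 * 0.937 = 8372
Band 7: 7857 * 0.929 + 13141 * 0.514 = 7299 + 6754 = 14053
Net migration: Band 1 − 90 → 5419; Band 2 + 400 → 3495; Band 3 + 280 → 3389; Band 4 − 30 → 8800; Band 5 + 300 → 14695; Band 6 + 130 → 8502; Band 7 + 350 → 14403
Population now: 0–9=5419, 10–19=3495, 20–29=3389, 30–39=8800, 40–49=14695, 50–59=8502, 60+=14403
Total: 64800 → 58703; change = -6097; percentage change = -9.4%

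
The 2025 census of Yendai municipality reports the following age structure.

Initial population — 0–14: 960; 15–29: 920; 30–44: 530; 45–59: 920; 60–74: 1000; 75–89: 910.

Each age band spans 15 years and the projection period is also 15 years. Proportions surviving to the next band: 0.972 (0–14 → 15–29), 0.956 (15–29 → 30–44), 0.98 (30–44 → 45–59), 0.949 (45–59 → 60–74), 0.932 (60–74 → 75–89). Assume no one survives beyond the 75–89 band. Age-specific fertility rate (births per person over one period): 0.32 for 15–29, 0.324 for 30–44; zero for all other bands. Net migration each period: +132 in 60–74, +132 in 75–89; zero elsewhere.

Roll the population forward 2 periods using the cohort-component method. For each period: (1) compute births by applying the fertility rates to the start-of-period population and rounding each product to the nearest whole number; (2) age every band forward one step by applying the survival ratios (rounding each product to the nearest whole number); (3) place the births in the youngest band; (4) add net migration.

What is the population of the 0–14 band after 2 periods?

After projecting period 1:
Births: 920 × 0.32 = 294, 530 × 0.324 = 172 ⇒ total 466
15–29: 960 × 0.972 = 933
30–44: 920 × 0.956 = 880
45–59: 530 × 0.98 = 519
60–74: 920 × 0.949 = 873
75–89: 1000 × 0.932 = 932
Net migration: 60–74 + 132 → 1005; 75–89 + 132 → 1064
End of period: [466, 933, 880, 519, 1005, 1064]
After projecting period 2:
Births: 933 × 0.32 = 299, 880 × 0.324 = 285 ⇒ total 584
15–29: 466 × 0.972 = 453
30–44: 933 × 0.956 = 892
45–59: 880 × 0.98 = 862
60–74: 519 × 0.949 = 493
75–89: 1005 × 0.932 = 937
Net migration: 60–74 + 132 → 625; 75–89 + 132 → 1069
End of period: [584, 453, 892, 862, 625, 1069]

584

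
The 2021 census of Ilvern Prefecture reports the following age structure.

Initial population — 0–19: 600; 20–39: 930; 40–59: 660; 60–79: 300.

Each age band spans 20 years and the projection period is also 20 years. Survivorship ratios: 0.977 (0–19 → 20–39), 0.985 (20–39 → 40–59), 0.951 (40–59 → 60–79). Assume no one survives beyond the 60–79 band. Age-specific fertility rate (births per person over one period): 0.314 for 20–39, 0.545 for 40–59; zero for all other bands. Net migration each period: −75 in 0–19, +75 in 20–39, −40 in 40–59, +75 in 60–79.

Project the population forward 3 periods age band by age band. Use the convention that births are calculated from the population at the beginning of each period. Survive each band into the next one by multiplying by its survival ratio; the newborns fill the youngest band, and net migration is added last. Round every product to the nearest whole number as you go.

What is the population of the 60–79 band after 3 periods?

656

(Groups numbered youngest = 1 to oldest = 4.)
— Period 1 —
Births: 930 × 0.314 = 292 ; 660 × 0.545 = 360 ⇒ total 652
Group 2: 600 × 0.977 = 586
Group 3: 930 × 0.985 = 916
Group 4: 660 × 0.951 = 628
Net migration: Group 1 − 75 → 577; Group 2 + 75 → 661; Group 3 − 40 → 876; Group 4 + 75 → 703
End of period: [577, 661, 876, 703]
— Period 2 —
Births: 661 × 0.314 = 208 ; 876 × 0.545 = 477 ⇒ total 685
Group 2: 577 × 0.977 = 564
Group 3: 661 × 0.985 = 651
Group 4: 876 × 0.951 = 833
Net migration: Group 1 − 75 → 610; Group 2 + 75 → 639; Group 3 − 40 → 611; Group 4 + 75 → 908
End of period: [610, 639, 611, 908]
— Period 3 —
Births: 639 × 0.314 = 201 ; 611 × 0.545 = 333 ⇒ total 534
Group 2: 610 × 0.977 = 596
Group 3: 639 × 0.985 = 629
Group 4: 611 × 0.951 = 581
Net migration: Group 1 − 75 → 459; Group 2 + 75 → 671; Group 3 − 40 → 589; Group 4 + 75 → 656
End of period: [459, 671, 589, 656]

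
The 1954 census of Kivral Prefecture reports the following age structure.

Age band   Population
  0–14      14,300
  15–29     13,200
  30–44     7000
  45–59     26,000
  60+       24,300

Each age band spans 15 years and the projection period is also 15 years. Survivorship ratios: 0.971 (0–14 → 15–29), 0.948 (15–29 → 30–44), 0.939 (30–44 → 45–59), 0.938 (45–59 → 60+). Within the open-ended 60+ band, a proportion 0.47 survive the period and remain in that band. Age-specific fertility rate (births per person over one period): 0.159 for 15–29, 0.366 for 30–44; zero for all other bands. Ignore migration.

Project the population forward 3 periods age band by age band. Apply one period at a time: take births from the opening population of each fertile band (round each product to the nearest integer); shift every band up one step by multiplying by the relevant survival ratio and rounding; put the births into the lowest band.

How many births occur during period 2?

6788

[period 1]
Births: 13200 * 0.159 = 2099 ; 7000 * 0.366 = 2562 ⇒ total 4661
15–29: 14300 * 0.971 = 13885
30–44: 13200 * 0.948 = 12514
45–59: 7000 * 0.939 = 6573
60+: 26000 * 0.938 + 24300 * 0.47 = 24388 + 11421 = 35809
→ [4661, 13885, 12514, 6573, 35809]
[period 2]
Births: 13885 * 0.159 = 2208 ; 12514 * 0.366 = 4580 ⇒ total 6788
15–29: 4661 * 0.971 = 4526
30–44: 13885 * 0.948 = 13163
45–59: 12514 * 0.939 = 11751
60+: 6573 * 0.938 + 35809 * 0.47 = 6165 + 16830 = 22995
→ [6788, 4526, 13163, 11751, 22995]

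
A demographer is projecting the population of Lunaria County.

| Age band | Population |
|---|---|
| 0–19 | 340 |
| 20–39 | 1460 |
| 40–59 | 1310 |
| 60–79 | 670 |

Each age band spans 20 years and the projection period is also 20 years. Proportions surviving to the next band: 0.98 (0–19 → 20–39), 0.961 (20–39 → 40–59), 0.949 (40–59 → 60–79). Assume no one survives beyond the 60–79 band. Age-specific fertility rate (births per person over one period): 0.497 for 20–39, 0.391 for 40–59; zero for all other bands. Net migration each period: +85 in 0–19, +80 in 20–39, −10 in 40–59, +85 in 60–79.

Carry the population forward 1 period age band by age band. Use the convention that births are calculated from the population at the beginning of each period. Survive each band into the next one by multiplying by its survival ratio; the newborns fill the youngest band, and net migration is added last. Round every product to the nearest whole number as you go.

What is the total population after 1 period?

Let band 1 be 0–19 through band 4 = 60–79.
After projecting period 1:
Births: 1460 * 0.497 = 726  |  1310 * 0.391 = 512 ⇒ total 1238
Band 2: 340 * 0.98 = 333
Band 3: 1460 * 0.961 = 1403
Band 4: 1310 * 0.949 = 1243
Net migration: Band 1 + 85 → 1323; Band 2 + 80 → 413; Band 3 − 10 → 1393; Band 4 + 85 → 1328
Giving 1323 / 413 / 1393 / 1328.
Total after period 1: 1323 + 413 + 1393 + 1328 = 4457

4457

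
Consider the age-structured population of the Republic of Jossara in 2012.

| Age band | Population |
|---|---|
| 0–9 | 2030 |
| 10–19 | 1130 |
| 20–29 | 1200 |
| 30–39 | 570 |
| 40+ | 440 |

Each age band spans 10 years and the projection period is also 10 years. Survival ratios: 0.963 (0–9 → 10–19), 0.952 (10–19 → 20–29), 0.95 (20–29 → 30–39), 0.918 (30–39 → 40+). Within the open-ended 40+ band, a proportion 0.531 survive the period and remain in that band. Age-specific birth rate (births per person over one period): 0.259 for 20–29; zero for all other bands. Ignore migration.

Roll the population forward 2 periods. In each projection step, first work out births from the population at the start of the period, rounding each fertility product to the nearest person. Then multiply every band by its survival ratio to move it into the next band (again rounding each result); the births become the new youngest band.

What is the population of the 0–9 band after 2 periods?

After projecting period 1:
Births: 1200 × 0.259 = 311
10–19: 2030 × 0.963 = 1955
20–29: 1130 × 0.952 = 1076
30–39: 1200 × 0.95 = 1140
40+: 570 × 0.918 + 440 × 0.531 = 523 + 234 = 757
End of period: [311, 1955, 1076, 1140, 757]
After projecting period 2:
Births: 1076 × 0.259 = 279
10–19: 311 × 0.963 = 299
20–29: 1955 × 0.952 = 1861
30–39: 1076 × 0.95 = 1022
40+: 1140 × 0.918 + 757 × 0.531 = 1047 + 402 = 1449
End of period: [279, 299, 1861, 1022, 1449]

279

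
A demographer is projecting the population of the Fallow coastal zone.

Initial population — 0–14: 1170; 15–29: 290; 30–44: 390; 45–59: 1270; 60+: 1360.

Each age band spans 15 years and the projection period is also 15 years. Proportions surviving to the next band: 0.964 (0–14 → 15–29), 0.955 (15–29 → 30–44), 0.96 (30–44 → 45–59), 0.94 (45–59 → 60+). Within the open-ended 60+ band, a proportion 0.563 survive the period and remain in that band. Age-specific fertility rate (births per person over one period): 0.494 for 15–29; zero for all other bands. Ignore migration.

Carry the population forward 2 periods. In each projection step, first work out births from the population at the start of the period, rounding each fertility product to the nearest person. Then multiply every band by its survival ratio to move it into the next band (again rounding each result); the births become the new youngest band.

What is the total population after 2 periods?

3493

Let band 1 be 0–14 through band 5 = 60+.
[period 1]
Births: 290 × 0.494 = 143
Band 2: 1170 × 0.964 = 1128
Band 3: 290 × 0.955 = 277
Band 4: 390 × 0.96 = 374
Band 5: 1270 × 0.94 + 1360 × 0.563 = 1194 + 766 = 1960
→ [143, 1128, 277, 374, 1960]
[period 2]
Births: 1128 × 0.494 = 557
Band 2: 143 × 0.964 = 138
Band 3: 1128 × 0.955 = 1077
Band 4: 277 × 0.96 = 266
Band 5: 374 × 0.94 + 1960 × 0.563 = 352 + 1103 = 1455
→ [557, 138, 1077, 266, 1455]
Total after period 2: 557 + 138 + 1077 + 266 + 1455 = 3493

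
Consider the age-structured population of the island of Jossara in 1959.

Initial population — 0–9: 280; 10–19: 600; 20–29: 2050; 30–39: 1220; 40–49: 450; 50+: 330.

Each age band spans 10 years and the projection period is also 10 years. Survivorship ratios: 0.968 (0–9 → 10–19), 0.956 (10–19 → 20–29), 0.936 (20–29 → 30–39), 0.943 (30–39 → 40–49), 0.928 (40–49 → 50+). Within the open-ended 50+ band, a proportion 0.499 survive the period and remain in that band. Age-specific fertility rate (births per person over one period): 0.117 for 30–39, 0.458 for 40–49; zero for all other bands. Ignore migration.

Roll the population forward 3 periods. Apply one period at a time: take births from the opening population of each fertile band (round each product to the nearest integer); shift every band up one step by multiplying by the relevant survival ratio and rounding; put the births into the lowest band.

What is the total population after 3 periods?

— Period 1 —
Births: 1220 * 0.117 = 143 ; 450 * 0.458 = 206 → total 349
10–19: 280 * 0.968 = 271
20–29: 600 * 0.956 = 574
30–39: 2050 * 0.936 = 1919
40–49: 1220 * 0.943 = 1150
50+: 450 * 0.928 + 330 * 0.499 = 418 + 165 = 583
Population now: 0–9=349, 10–19=271, 20–29=574, 30–39=1919, 40–49=1150, 50+=583
— Period 2 —
Births: 1919 * 0.117 = 225 ; 1150 * 0.458 = 527 → total 752
10–19: 349 * 0.968 = 338
20–29: 271 * 0.956 = 259
30–39: 574 * 0.936 = 537
40–49: 1919 * 0.943 = 1810
50+: 1150 * 0.928 + 583 * 0.499 = 1067 + 291 = 1358
Population now: 0–9=752, 10–19=338, 20–29=259, 30–39=537, 40–49=1810, 50+=1358
— Period 3 —
Births: 537 * 0.117 = 63 ; 1810 * 0.458 = 829 → total 892
10–19: 752 * 0.968 = 728
20–29: 338 * 0.956 = 323
30–39: 259 * 0.936 = 242
40–49: 537 * 0.943 = 506
50+: 1810 * 0.928 + 1358 * 0.499 = 1680 + 678 = 2358
Population now: 0–9=892, 10–19=728, 20–29=323, 30–39=242, 40–49=506, 50+=2358
Total after period 3: 892 + 728 + 323 + 242 + 506 + 2358 = 5049

5049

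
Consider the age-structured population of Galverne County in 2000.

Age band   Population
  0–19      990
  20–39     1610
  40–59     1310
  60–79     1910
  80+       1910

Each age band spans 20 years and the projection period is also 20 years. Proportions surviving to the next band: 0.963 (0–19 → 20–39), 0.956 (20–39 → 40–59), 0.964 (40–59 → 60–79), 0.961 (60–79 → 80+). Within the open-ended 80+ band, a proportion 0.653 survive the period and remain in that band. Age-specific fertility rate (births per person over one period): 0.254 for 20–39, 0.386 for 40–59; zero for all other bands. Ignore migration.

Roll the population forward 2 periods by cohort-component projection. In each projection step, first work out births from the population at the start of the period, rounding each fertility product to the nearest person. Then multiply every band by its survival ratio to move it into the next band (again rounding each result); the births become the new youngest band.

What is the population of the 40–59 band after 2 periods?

Numbering the bands 1..5 from youngest to oldest:
Period 1:
Births: 1610 * 0.254 = 409, 1310 * 0.386 = 506 → total 915
Band 2: 990 * 0.963 = 953
Band 3: 1610 * 0.956 = 1539
Band 4: 1310 * 0.964 = 1263
Band 5: 1910 * 0.961 + 1910 * 0.653 = 1836 + 1247 = 3083
End of period: [915, 953, 1539, 1263, 3083]
Period 2:
Births: 953 * 0.254 = 242, 1539 * 0.386 = 594 → total 836
Band 2: 915 * 0.963 = 881
Band 3: 953 * 0.956 = 911
Band 4: 1539 * 0.964 = 1484
Band 5: 1263 * 0.961 + 3083 * 0.653 = 1214 + 2013 = 3227
End of period: [836, 881, 911, 1484, 3227]

911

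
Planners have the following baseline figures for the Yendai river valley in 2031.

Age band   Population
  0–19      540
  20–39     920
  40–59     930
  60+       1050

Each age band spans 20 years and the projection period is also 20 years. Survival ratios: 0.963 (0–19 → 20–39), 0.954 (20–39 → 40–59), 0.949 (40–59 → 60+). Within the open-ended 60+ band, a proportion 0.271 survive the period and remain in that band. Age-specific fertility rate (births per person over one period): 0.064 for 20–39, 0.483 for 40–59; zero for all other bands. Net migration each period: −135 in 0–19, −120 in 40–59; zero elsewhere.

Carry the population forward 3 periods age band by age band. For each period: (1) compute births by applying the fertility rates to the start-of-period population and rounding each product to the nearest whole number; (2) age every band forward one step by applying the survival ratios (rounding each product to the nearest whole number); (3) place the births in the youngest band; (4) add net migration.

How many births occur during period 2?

399

After projecting period 1:
Births: 920 × 0.064 = 59 ; 930 × 0.483 = 449 — total 508
20–39: 540 × 0.963 = 520
40–59: 920 × 0.954 = 878
60+: 930 × 0.949 + 1050 × 0.271 = 883 + 285 = 1168
Net migration: 0–19 − 135 → 373; 40–59 − 120 → 758
→ [373, 520, 758, 1168]
After projecting period 2:
Births: 520 × 0.064 = 33 ; 758 × 0.483 = 366 — total 399
20–39: 373 × 0.963 = 359
40–59: 520 × 0.954 = 496
60+: 758 × 0.949 + 1168 × 0.271 = 719 + 317 = 1036
Net migration: 0–19 − 135 → 264; 40–59 − 120 → 376
→ [264, 359, 376, 1036]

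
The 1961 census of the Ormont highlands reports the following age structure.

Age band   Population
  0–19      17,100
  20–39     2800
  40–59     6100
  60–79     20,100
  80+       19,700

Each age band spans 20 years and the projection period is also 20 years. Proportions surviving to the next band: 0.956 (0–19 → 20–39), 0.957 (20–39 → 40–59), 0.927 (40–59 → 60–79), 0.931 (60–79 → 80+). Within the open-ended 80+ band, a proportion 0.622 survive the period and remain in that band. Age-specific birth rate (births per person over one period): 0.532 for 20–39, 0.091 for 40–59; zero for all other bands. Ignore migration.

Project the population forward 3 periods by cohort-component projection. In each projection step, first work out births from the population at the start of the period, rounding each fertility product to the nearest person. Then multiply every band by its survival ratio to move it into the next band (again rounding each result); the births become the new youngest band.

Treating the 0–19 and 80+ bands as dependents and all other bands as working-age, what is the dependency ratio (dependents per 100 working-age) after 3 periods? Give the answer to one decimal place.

Numbering the bands 1..5 from youngest to oldest:
[period 1]
Births: 2800 × 0.532 = 1490  |  6100 × 0.091 = 555 → 2045
Band 2: 17100 × 0.956 = 16348
Band 3: 2800 × 0.957 = 2680
Band 4: 6100 × 0.927 = 5655
Band 5: 20100 × 0.931 + 19700 × 0.622 = 18713 + 12253 = 30966
→ [2045, 16348, 2680, 5655, 30966]
[period 2]
Births: 16348 × 0.532 = 8697  |  2680 × 0.091 = 244 → 8941
Band 2: 2045 × 0.956 = 1955
Band 3: 16348 × 0.957 = 15645
Band 4: 2680 × 0.927 = 2484
Band 5: 5655 × 0.931 + 30966 × 0.622 = 5265 + 19261 = 24526
→ [8941, 1955, 15645, 2484, 24526]
[period 3]
Births: 1955 × 0.532 = 1040  |  15645 × 0.091 = 1424 → 2464
Band 2: 8941 × 0.956 = 8548
Band 3: 1955 × 0.957 = 1871
Band 4: 15645 × 0.927 = 14503
Band 5: 2484 × 0.931 + 24526 × 0.622 = 2313 + 15255 = 17568
→ [2464, 8548, 1871, 14503, 17568]
Dependents (band 0–19 + band 80+) = 2464 + 17568 = 20032; working-age = 24922; ratio = 20032/24922 × 100 = 80.4

80.4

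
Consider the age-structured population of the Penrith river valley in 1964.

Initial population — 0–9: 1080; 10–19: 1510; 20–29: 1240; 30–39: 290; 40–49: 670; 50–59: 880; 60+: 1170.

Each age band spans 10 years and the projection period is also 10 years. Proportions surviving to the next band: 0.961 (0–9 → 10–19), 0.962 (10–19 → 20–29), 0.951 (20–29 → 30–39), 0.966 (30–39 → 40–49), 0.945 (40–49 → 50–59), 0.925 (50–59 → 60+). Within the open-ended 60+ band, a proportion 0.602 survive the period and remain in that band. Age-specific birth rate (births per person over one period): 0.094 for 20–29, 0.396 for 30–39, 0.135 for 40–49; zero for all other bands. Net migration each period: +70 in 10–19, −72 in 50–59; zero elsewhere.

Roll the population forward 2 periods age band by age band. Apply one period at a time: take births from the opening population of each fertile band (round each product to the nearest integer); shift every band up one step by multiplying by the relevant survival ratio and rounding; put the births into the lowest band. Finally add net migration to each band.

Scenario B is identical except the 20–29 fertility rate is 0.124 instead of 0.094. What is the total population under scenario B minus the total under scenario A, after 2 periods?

After projecting period 1:
Births: 1240 × 0.094 = 117 ; 290 × 0.396 = 115 ; 670 × 0.135 = 90 — total 322
10–19: 1080 × 0.961 = 1038
20–29: 1510 × 0.962 = 1453
30–39: 1240 × 0.951 = 1179
40–49: 290 × 0.966 = 280
50–59: 670 × 0.945 = 633
60+: 880 × 0.925 + 1170 × 0.602 = 814 + 704 = 1518
Net migration: 10–19 + 70 → 1108; 50–59 − 72 → 561
Giving 322 / 1108 / 1453 / 1179 / 280 / 561 / 1518.
After projecting period 2:
Births: 1453 × 0.094 = 137 ; 1179 × 0.396 = 467 ; 280 × 0.135 = 38 — total 642
10–19: 322 × 0.961 = 309
20–29: 1108 × 0.962 = 1066
30–39: 1453 × 0.951 = 1382
40–49: 1179 × 0.966 = 1139
50–59: 280 × 0.945 = 265
60+: 561 × 0.925 + 1518 × 0.602 = 519 + 914 = 1433
Net migration: 10–19 + 70 → 379; 50–59 − 72 → 193
Giving 642 / 379 / 1066 / 1382 / 1139 / 193 / 1433.
Scenario A total after 2 periods: 6234
Scenario B projection —
After projecting period 1:
Births: 1240 × 0.124 = 154 ; 290 × 0.396 = 115 ; 670 × 0.135 = 90 — total 359
10–19: 1080 × 0.961 = 1038
20–29: 1510 × 0.962 = 1453
30–39: 1240 × 0.951 = 1179
40–49: 290 × 0.966 = 280
50–59: 670 × 0.945 = 633
60+: 880 × 0.925 + 1170 × 0.602 = 814 + 704 = 1518
Net migration: 10–19 + 70 → 1108; 50–59 − 72 → 561
Giving 359 / 1108 / 1453 / 1179 / 280 / 561 / 1518.
After projecting period 2:
Births: 1453 × 0.124 = 180 ; 1179 × 0.396 = 467 ; 280 × 0.135 = 38 — total 685
10–19: 359 × 0.961 = 345
20–29: 1108 × 0.962 = 1066
30–39: 1453 × 0.951 = 1382
40–49: 1179 × 0.966 = 1139
50–59: 280 × 0.945 = 265
60+: 561 × 0.925 + 1518 × 0.602 = 519 + 914 = 1433
Net migration: 10–19 + 70 → 415; 50–59 − 72 → 193
Giving 685 / 415 / 1066 / 1382 / 1139 / 193 / 1433.
Scenario B total after 2 periods: 6313
Difference B − A = 6313 − 6234 = 79

79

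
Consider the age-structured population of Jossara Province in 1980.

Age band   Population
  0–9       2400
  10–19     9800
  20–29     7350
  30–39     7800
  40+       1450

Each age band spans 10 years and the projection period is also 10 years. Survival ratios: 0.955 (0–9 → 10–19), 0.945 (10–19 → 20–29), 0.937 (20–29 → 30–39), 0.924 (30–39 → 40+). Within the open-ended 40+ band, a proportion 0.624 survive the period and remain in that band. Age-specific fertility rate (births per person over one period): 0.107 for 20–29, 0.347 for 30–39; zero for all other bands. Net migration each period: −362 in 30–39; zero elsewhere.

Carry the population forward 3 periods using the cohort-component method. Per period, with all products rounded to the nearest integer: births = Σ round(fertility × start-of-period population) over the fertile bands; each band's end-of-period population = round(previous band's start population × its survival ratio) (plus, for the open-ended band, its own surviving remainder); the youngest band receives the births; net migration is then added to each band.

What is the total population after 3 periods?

Period 1:
Births: 7350 * 0.107 = 786, 7800 * 0.347 = 2707 → 3493
10–19: 2400 * 0.955 = 2292
20–29: 9800 * 0.945 = 9261
30–39: 7350 * 0.937 = 6887
40+: 7800 * 0.924 + 1450 * 0.624 = 7207 + 905 = 8112
Net migration: 30–39 − 362 → 6525
→ [3493, 2292, 9261, 6525, 8112]
Period 2:
Births: 9261 * 0.107 = 991, 6525 * 0.347 = 2264 → 3255
10–19: 3493 * 0.955 = 3336
20–29: 2292 * 0.945 = 2166
30–39: 9261 * 0.937 = 8678
40+: 6525 * 0.924 + 8112 * 0.624 = 6029 + 5062 = 11091
Net migration: 30–39 − 362 → 8316
→ [3255, 3336, 2166, 8316, 11091]
Period 3:
Births: 2166 * 0.107 = 232, 8316 * 0.347 = 2886 → 3118
10–19: 3255 * 0.955 = 3109
20–29: 3336 * 0.945 = 3153
30–39: 2166 * 0.937 = 2030
40+: 8316 * 0.924 + 11091 * 0.624 = 7684 + 6921 = 14605
Net migration: 30–39 − 362 → 1668
→ [3118, 3109, 3153, 1668, 14605]
Total after period 3: 3118 + 3109 + 3153 + 1668 + 14605 = 25653

25653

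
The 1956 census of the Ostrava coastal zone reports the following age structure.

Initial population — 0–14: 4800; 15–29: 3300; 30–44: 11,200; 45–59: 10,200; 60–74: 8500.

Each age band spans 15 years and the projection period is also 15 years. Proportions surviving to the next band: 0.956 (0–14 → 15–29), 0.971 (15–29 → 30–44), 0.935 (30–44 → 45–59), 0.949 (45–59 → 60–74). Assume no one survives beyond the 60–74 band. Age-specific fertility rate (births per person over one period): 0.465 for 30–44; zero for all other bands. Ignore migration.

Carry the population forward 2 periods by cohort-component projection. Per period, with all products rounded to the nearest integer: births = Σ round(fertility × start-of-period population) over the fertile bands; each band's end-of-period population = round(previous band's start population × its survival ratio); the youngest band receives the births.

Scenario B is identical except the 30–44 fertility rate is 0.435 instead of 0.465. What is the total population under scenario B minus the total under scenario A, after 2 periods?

Let group 1 be 0–14 through group 5 = 60–74.
Period 1:
Births: 11200 × 0.465 = 5208
Group 2: 4800 × 0.956 = 4589
Group 3: 3300 × 0.971 = 3204
Group 4: 11200 × 0.935 = 10472
Group 5: 10200 × 0.949 = 9680
→ [5208, 4589, 3204, 10472, 9680]
Period 2:
Births: 3204 × 0.465 = 1490
Group 2: 5208 × 0.956 = 4979
Group 3: 4589 × 0.971 = 4456
Group 4: 3204 × 0.935 = 2996
Group 5: 10472 × 0.949 = 9938
→ [1490, 4979, 4456, 2996, 9938]
Scenario A total after 2 periods: 23859
Scenario B projection —
Period 1:
Births: 11200 × 0.435 = 4872
Group 2: 4800 × 0.956 = 4589
Group 3: 3300 × 0.971 = 3204
Group 4: 11200 × 0.935 = 10472
Group 5: 10200 × 0.949 = 9680
→ [4872, 4589, 3204, 10472, 9680]
Period 2:
Births: 3204 × 0.435 = 1394
Group 2: 4872 × 0.956 = 4658
Group 3: 4589 × 0.971 = 4456
Group 4: 3204 × 0.935 = 2996
Group 5: 10472 × 0.949 = 9938
→ [1394, 4658, 4456, 2996, 9938]
Scenario B total after 2 periods: 23442
Difference B − A = 23442 − 23859 = -417

-417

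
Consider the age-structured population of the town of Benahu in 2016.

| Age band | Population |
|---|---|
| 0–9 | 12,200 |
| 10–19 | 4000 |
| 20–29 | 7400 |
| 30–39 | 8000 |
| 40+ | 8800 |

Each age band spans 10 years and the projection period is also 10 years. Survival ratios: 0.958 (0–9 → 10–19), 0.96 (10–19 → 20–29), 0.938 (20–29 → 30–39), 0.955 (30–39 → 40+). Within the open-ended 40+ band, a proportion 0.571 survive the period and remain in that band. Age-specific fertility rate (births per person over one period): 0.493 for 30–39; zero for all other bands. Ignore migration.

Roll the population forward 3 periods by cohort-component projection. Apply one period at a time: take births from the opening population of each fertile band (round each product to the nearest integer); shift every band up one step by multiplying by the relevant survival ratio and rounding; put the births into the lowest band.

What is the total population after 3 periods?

(Groups numbered youngest = 1 to oldest = 5.)
Period 1.
Births: 8000 × 0.493 = 3944
Group 2: 12200 × 0.958 = 11688
Group 3: 4000 × 0.96 = 3840
Group 4: 7400 × 0.938 = 6941
Group 5: 8000 × 0.955 + 8800 × 0.571 = 7640 + 5025 = 12665
End of period: [3944, 11688, 3840, 6941, 12665]
Period 2.
Births: 6941 × 0.493 = 3422
Group 2: 3944 × 0.958 = 3778
Group 3: 11688 × 0.96 = 11220
Group 4: 3840 × 0.938 = 3602
Group 5: 6941 × 0.955 + 12665 × 0.571 = 6629 + 7232 = 13861
End of period: [3422, 3778, 11220, 3602, 13861]
Period 3.
Births: 3602 × 0.493 = 1776
Group 2: 3422 × 0.958 = 3278
Group 3: 3778 × 0.96 = 3627
Group 4: 11220 × 0.938 = 10524
Group 5: 3602 × 0.955 + 13861 × 0.571 = 3440 + 7915 = 11355
End of period: [1776, 3278, 3627, 10524, 11355]
Total after period 3: 1776 + 3278 + 3627 + 10524 + 11355 = 30560

30560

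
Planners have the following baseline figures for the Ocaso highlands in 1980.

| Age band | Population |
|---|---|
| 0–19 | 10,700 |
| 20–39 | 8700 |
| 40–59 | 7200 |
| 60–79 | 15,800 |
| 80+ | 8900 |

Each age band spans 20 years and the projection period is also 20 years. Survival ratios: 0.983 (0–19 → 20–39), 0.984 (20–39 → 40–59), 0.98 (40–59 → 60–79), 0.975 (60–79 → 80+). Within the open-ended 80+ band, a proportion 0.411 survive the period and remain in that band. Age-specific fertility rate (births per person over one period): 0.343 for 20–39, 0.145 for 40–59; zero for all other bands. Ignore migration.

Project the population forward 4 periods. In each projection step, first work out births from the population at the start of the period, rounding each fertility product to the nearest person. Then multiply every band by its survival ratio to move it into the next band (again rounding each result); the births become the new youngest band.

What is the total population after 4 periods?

29257

Call the bands 1 to 5, youngest first.
After projecting period 1:
Births: 8700 × 0.343 = 2984  |  7200 × 0.145 = 1044 → 4028
Band 2: 10700 × 0.983 = 10518
Band 3: 8700 × 0.984 = 8561
Band 4: 7200 × 0.98 = 7056
Band 5: 15800 × 0.975 + 8900 × 0.411 = 15405 + 3658 = 19063
→ [4028, 10518, 8561, 7056, 19063]
After projecting period 2:
Births: 10518 × 0.343 = 3608  |  8561 × 0.145 = 1241 → 4849
Band 2: 4028 × 0.983 = 3960
Band 3: 10518 × 0.984 = 10350
Band 4: 8561 × 0.98 = 8390
Band 5: 7056 × 0.975 + 19063 × 0.411 = 6880 + 7835 = 14715
→ [4849, 3960, 10350, 8390, 14715]
After projecting period 3:
Births: 3960 × 0.343 = 1358  |  10350 × 0.145 = 1501 → 2859
Band 2: 4849 × 0.983 = 4767
Band 3: 3960 × 0.984 = 3897
Band 4: 10350 × 0.98 = 10143
Band 5: 8390 × 0.975 + 14715 × 0.411 = 8180 + 6048 = 14228
→ [2859, 4767, 3897, 10143, 14228]
After projecting period 4:
Births: 4767 × 0.343 = 1635  |  3897 × 0.145 = 565 → 2200
Band 2: 2859 × 0.983 = 2810
Band 3: 4767 × 0.984 = 4691
Band 4: 3897 × 0.98 = 3819
Band 5: 10143 × 0.975 + 14228 × 0.411 = 9889 + 5848 = 15737
→ [2200, 2810, 4691, 3819, 15737]
Total after period 4: 2200 + 2810 + 4691 + 3819 + 15737 = 29257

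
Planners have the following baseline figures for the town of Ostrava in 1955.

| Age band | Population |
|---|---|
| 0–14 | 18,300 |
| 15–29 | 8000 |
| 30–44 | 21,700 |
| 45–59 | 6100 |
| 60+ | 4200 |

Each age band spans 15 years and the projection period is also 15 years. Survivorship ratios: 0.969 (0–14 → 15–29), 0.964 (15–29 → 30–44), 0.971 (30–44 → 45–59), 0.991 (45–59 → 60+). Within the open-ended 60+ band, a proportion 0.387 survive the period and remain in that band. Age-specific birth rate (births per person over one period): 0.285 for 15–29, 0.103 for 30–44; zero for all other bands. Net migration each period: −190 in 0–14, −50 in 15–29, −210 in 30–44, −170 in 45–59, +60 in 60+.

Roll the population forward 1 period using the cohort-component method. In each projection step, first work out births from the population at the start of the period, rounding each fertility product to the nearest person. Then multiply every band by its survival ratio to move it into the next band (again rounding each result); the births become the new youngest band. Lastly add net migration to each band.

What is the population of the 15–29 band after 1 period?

17683

— Period 1 —
Births: 8000 * 0.285 = 2280  |  21700 * 0.103 = 2235 → 4515
15–29: 18300 * 0.969 = 17733
30–44: 8000 * 0.964 = 7712
45–59: 21700 * 0.971 = 21071
60+: 6100 * 0.991 + 4200 * 0.387 = 6045 + 1625 = 7670
Net migration: 0–14 − 190 → 4325; 15–29 − 50 → 17683; 30–44 − 210 → 7502; 45–59 − 170 → 20901; 60+ + 60 → 7730
Giving 4325 / 17683 / 7502 / 20901 / 7730.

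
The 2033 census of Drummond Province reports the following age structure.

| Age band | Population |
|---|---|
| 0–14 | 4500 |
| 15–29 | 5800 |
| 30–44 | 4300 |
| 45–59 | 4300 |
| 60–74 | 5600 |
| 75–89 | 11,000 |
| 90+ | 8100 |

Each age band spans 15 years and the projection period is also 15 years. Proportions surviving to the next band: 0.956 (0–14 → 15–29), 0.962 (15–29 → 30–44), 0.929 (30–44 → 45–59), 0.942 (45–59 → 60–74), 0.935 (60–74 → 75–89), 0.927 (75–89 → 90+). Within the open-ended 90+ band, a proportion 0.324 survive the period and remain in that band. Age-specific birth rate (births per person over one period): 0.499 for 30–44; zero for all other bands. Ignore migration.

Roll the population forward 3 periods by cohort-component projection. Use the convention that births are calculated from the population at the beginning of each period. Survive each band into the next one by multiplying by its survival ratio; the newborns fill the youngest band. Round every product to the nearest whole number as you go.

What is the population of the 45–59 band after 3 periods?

— Period 1 —
Births: 4300 * 0.499 = 2146
15–29: 4500 * 0.956 = 4302
30–44: 5800 * 0.962 = 5580
45–59: 4300 * 0.929 = 3995
60–74: 4300 * 0.942 = 4051
75–89: 5600 * 0.935 = 5236
90+: 11000 * 0.927 + 8100 * 0.324 = 10197 + 2624 = 12821
End of period: [2146, 4302, 5580, 3995, 4051, 5236, 12821]
— Period 2 —
Births: 5580 * 0.499 = 2784
15–29: 2146 * 0.956 = 2052
30–44: 4302 * 0.962 = 4139
45–59: 5580 * 0.929 = 5184
60–74: 3995 * 0.942 = 3763
75–89: 4051 * 0.935 = 3788
90+: 5236 * 0.927 + 12821 * 0.324 = 4854 + 4154 = 9008
End of period: [2784, 2052, 4139, 5184, 3763, 3788, 9008]
— Period 3 —
Births: 4139 * 0.499 = 2065
15–29: 2784 * 0.956 = 2662
30–44: 2052 * 0.962 = 1974
45–59: 4139 * 0.929 = 3845
60–74: 5184 * 0.942 = 4883
75–89: 3763 * 0.935 = 3518
90+: 3788 * 0.927 + 9008 * 0.324 = 3511 + 2919 = 6430
End of period: [2065, 2662, 1974, 3845, 4883, 3518, 6430]

3845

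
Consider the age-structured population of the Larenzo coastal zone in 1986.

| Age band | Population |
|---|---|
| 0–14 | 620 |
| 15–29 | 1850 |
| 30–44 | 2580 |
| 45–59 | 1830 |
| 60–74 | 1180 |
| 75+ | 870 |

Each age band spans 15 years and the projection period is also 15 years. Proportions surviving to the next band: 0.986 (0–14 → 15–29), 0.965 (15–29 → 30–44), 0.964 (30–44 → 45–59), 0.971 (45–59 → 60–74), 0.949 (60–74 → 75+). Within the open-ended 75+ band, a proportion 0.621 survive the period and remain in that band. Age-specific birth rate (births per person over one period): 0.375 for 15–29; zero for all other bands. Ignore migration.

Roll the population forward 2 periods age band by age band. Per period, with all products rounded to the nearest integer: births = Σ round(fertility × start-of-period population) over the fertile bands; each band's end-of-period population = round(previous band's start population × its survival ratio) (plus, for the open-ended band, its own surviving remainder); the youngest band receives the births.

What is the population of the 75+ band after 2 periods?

2717

[period 1]
Births: 1850 × 0.375 = 694
15–29: 620 × 0.986 = 611
30–44: 1850 × 0.965 = 1785
45–59: 2580 × 0.964 = 2487
60–74: 1830 × 0.971 = 1777
75+: 1180 × 0.949 + 870 × 0.621 = 1120 + 540 = 1660
Giving 694 / 611 / 1785 / 2487 / 1777 / 1660.
[period 2]
Births: 611 × 0.375 = 229
15–29: 694 × 0.986 = 684
30–44: 611 × 0.965 = 590
45–59: 1785 × 0.964 = 1721
60–74: 2487 × 0.971 = 2415
75+: 1777 × 0.949 + 1660 × 0.621 = 1686 + 1031 = 2717
Giving 229 / 684 / 590 / 1721 / 2415 / 2717.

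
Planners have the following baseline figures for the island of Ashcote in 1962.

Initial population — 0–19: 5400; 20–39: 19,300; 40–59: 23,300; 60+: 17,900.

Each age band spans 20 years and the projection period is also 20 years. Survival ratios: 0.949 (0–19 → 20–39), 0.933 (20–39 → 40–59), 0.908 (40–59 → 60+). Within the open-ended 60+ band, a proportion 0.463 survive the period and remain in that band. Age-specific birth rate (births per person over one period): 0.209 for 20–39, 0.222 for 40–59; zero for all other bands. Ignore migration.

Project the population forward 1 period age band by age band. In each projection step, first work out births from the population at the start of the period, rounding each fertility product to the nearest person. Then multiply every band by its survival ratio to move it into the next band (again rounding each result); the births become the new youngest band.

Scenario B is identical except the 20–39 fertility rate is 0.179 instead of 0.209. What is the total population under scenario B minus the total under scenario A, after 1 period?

— Period 1 —
Births: 19300 × 0.209 = 4034, 23300 × 0.222 = 5173 → total 9207
20–39: 5400 × 0.949 = 5125
40–59: 19300 × 0.933 = 18007
60+: 23300 × 0.908 + 17900 × 0.463 = 21156 + 8288 = 29444
Giving 9207 / 5125 / 18007 / 29444.
Scenario A total after 1 period: 61783
Scenario B projection —
— Period 1 —
Births: 19300 × 0.179 = 3455, 23300 × 0.222 = 5173 → total 8628
20–39: 5400 × 0.949 = 5125
40–59: 19300 × 0.933 = 18007
60+: 23300 × 0.908 + 17900 × 0.463 = 21156 + 8288 = 29444
Giving 8628 / 5125 / 18007 / 29444.
Scenario B total after 1 period: 61204
Difference B − A = 61204 − 61783 = -579

-579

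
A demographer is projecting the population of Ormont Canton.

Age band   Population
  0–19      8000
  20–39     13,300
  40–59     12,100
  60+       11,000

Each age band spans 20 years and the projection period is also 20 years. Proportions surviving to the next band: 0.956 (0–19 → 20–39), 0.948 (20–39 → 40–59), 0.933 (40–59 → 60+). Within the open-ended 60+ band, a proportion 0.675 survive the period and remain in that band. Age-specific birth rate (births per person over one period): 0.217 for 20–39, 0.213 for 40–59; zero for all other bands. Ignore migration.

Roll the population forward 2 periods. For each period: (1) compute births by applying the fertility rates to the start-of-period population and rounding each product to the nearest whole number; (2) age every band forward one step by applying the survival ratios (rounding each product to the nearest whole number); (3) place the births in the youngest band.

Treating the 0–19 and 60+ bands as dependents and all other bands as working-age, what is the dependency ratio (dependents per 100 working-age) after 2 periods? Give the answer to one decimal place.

230.4

Period 1.
Births: 13300 × 0.217 = 2886, 12100 × 0.213 = 2577 → total 5463
20–39: 8000 × 0.956 = 7648
40–59: 13300 × 0.948 = 12608
60+: 12100 × 0.933 + 11000 × 0.675 = 11289 + 7425 = 18714
Giving 5463 / 7648 / 12608 / 18714.
Period 2.
Births: 7648 × 0.217 = 1660, 12608 × 0.213 = 2686 → total 4346
20–39: 5463 × 0.956 = 5223
40–59: 7648 × 0.948 = 7250
60+: 12608 × 0.933 + 18714 × 0.675 = 11763 + 12632 = 24395
Giving 4346 / 5223 / 7250 / 24395.
Dependents (band 0–19 + band 60+) = 4346 + 24395 = 28741; working-age = 12473; ratio = 28741/12473 × 100 = 230.4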